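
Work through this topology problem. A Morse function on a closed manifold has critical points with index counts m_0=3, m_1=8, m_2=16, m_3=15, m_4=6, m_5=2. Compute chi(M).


Morse theory: chi(M) = sum_k (-1)^k m_k where m_k = #(index-k critical points).
= (3) + (-8) + (16) + (-15) + (6) + (-2) = 0

0


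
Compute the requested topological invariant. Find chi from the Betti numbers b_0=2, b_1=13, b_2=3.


chi = sum_k (-1)^k b_k.
= (2) + (-13) + (3)
= -8

-8


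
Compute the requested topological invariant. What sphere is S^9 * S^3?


Join of spheres: S^m * S^n = S^{m+n+1}.
dim = 9 + 3 + 1 = 13

13


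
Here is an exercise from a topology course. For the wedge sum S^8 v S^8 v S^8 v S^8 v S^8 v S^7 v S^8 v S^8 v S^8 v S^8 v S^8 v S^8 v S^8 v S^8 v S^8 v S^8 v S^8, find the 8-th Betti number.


For a wedge of spheres, H_k (k>0) is free on one generator per sphere of dimension k.
Spheres of dimension 8: count = 16.
b_8 = 16

16


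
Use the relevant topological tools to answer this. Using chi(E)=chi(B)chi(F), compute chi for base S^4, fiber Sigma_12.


chi(S^4) = 2 (n even), chi(Sigma_12) = 2 - 2*12 = -22.
chi(E) = 2 * (-22) = -44

-44


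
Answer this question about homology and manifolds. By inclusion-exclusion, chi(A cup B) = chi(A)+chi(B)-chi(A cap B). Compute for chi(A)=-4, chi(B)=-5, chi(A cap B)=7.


chi(A cup B) = chi(A) + chi(B) - chi(A cap B)
= -4 + (-5) - (7)
= -16

-16


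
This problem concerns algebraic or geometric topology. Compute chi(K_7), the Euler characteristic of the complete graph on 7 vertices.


K_7: V = 7, E = C(7,2) = 21.
chi = V - E = 7 - 21 = -14

-14


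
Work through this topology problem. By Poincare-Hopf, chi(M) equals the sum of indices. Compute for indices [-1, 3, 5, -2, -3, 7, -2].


Poincare-Hopf: chi(M) = sum of indices of zeros.
chi = (-1) + (3) + (5) + (-2) + (-3) + (7) + (-2) = 7

7


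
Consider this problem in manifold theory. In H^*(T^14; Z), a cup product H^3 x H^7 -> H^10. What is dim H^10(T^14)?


Cup product: H^p x H^q -> H^{p+q}; here p+q = 3+7 = 10.
rank H^k(T^n) = C(n,k).
C(14,10) = 1001

1001


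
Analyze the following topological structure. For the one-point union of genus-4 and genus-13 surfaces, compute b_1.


For a wedge: H_1(A v B) = H_1(A) + H_1(B).
b_1(Sigma_4) = 8, b_1(Sigma_13) = 26.
b_1 = 8 + 26 = 34

34


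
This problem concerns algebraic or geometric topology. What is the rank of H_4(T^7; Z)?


By the Kunneth formula, b_k(T^n) = C(n,k).
b_4(T^7) = C(7,4).
C(7,4) = 7!/(4!*3!) = 35

35


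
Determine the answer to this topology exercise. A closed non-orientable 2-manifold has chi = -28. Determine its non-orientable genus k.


chi = 2 - k for closed non-orientable surfaces with k crosscaps.
-28 = 2 - k
k = 2 - (-28) = 30

30


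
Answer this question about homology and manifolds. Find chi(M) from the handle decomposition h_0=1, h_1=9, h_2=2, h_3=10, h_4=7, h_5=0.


Handles of index k contribute (-1)^k to chi (same as CW cells).
chi = (1) + (-9) + (2) + (-10) + (7) + (0) = -9

-9


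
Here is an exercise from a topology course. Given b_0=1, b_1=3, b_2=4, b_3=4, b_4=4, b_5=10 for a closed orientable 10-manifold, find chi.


By Poincare duality b_k = b_{10-k}, so full Betti numbers: b_0=1, b_1=3, b_2=4, b_3=4, b_4=4, b_5=10, b_6=4, b_7=4, b_8=4, b_9=3, b_10=1.
chi = sum (-1)^k b_k = -6

-6


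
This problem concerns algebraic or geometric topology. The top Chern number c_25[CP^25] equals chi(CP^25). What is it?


For any closed oriented manifold, <e(TM),[M]> = chi(M).
chi(CP^25) = 25+1 = 26

26


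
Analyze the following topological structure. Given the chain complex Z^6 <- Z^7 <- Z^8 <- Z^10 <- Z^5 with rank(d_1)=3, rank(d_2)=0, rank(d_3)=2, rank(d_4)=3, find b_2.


rank H_k = rank(ker d_k) - rank(im d_{k+1}).
rank(ker d_2) = rank(C_2) - rank(d_2) = 8 - 0 = 8.
rank(im d_{2+1}) = 2.
rank H_2 = 8 - 2 = 6

6


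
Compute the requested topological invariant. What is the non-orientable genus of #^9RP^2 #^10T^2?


Since a >= 1, the sum is non-orientable; each T^2 can be replaced by RP^2 # RP^2 (since T^2#RP^2 = 3RP^2).
Total crosscaps k = 9 + 2*10 = 29.
Check via chi: chi = 9*1 + 10*0 - (9+10-1)*2 = -27 = 2 - k = -27. Consistent.

29


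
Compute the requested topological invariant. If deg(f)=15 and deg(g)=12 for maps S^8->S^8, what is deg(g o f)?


Degree is multiplicative under composition: deg(g o f) = deg(g) * deg(f).
= 12 * 15 = 180

180


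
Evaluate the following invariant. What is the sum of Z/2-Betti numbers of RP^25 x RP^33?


dim H^*(RP^n; Z/2) = n+1 (one Z/2 in each degree 0..n).
Total Betti number is multiplicative.
Total = (25+1) * (33+1) = 26 * 34 = 884

884


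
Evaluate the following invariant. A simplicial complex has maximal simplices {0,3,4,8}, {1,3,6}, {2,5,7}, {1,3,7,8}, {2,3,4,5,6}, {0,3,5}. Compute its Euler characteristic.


Enumerate all faces; f-vector: f_0=9, f_1=24, f_2=21, f_3=7, f_4=1.
chi = sum (-1)^k f_k = 0

0


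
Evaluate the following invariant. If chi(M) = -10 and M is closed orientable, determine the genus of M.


chi = 2 - 2g for closed orientable surfaces.
-10 = 2 - 2g
2g = 2 - (-10) = 12
g = 6

6


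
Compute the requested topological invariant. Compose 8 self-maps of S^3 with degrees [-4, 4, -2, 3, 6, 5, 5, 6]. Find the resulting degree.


Degree is multiplicative: deg(composition) = product of degrees.
= (-4) * (4) * (-2) * (3) * (6) * (5) * (5) * (6) = 86400

86400


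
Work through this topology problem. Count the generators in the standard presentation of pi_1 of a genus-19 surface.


Standard presentation: pi_1(Sigma_g) = <a_1,b_1,...,a_g,b_g | [a_1,b_1]...[a_g,b_g] = 1>.
Number of generators = 2g = 2*19 = 38

38


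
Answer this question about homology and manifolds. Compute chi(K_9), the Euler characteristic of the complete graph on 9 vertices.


K_9: V = 9, E = C(9,2) = 36.
chi = V - E = 9 - 36 = -27

-27


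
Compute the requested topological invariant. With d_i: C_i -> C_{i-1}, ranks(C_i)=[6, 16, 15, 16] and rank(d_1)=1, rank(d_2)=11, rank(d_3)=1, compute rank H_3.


rank H_k = rank(ker d_k) - rank(im d_{k+1}).
rank(ker d_3) = rank(C_3) - rank(d_3) = 16 - 1 = 15.
rank(im d_{3+1}) = 0.
rank H_3 = 15 - 0 = 15

15


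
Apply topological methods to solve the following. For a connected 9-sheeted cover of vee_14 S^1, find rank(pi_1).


Nielsen-Schreier: an index-n subgroup of F_r is free of rank 1 + n(r-1).
Equivalently: chi(cover) = n*chi(base); chi(vee_r S^1) = 1 - 14 = -13.
chi(E) = 9*(-13) = -117; rank = 1 - chi(E) = 1 - (-117) = 118.
rank = 1 + 9*(14-1) = 1 + 117 = 118

118


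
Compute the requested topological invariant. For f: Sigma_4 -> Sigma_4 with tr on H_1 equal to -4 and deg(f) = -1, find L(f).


L(f) = tr(f_0*) - tr(f_1*) + tr(f_2*).
= 1 - (-4) + (-1)
= 4

4


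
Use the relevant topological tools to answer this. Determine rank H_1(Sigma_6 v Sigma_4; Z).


For a wedge: H_1(A v B) = H_1(A) + H_1(B).
b_1(Sigma_6) = 12, b_1(Sigma_4) = 8.
b_1 = 12 + 8 = 20

20


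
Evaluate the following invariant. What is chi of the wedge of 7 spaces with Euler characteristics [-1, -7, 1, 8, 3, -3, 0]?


chi(A v B) = chi(A) + chi(B) - 1 (one point identified).
For 7 spaces: chi = (sum chi_i) - (7 - 1).
sum = 1; chi = 1 - 6 = -5

-5


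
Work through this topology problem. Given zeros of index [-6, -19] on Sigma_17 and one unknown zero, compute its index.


Poincare-Hopf: sum of indices = chi(M).
chi(Sigma_17) = 2 - 2*17 = -32.
Sum of known indices = -25.
x = chi - (sum known) = -32 - (-25) = -7

-7


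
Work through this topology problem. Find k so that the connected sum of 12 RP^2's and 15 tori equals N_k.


Since a >= 1, the sum is non-orientable; each T^2 can be replaced by RP^2 # RP^2 (since T^2#RP^2 = 3RP^2).
Total crosscaps k = 12 + 2*15 = 42.
Check via chi: chi = 12*1 + 15*0 - (12+15-1)*2 = -40 = 2 - k = -40. Consistent.

42


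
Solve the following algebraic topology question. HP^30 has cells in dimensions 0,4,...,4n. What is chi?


HP^30 has one cell in each dimension 0, 4, ..., 4*30 (30+1 cells, all even-dim).
chi = 30 + 1 = 31

31


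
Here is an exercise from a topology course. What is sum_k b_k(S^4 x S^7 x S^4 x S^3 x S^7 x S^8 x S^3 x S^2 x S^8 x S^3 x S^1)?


Total Betti number is multiplicative under products.
Each S^d (d>=1) has total Betti number 2.
There are 11 sphere factors.
Total = 2^11 = 2048

2048


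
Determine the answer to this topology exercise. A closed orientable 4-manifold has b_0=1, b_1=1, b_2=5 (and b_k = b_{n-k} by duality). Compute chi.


By Poincare duality b_k = b_{4-k}, so full Betti numbers: b_0=1, b_1=1, b_2=5, b_3=1, b_4=1.
chi = sum (-1)^k b_k = 5

5


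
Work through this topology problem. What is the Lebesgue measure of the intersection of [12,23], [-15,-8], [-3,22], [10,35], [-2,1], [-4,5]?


Intersection = [max(a_i), min(b_i)] = [12, -8].
Since 12 > -8, the intersection is empty.
Length = 0

0


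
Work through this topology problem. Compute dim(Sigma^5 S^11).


Each suspension raises dimension by 1: Sigma S^n = S^{n+1}.
Sigma^5 S^11 = S^{11+5} = S^16

16


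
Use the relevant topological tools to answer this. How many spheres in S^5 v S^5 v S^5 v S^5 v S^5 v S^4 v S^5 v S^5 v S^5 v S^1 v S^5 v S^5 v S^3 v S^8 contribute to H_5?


For a wedge of spheres, H_k (k>0) is free on one generator per sphere of dimension k.
Spheres of dimension 5: count = 10.
b_5 = 10

10


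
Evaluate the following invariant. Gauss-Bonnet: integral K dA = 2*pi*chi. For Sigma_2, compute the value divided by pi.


Gauss-Bonnet: integral K dA = 2*pi*chi(M).
chi(Sigma_2) = 2 - 2*2 = -2.
(integral K dA)/pi = 2*chi = 2*(-2) = -4

-4


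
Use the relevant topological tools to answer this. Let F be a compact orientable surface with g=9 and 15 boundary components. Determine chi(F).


For a compact orientable surface with genus g and b boundary components: chi = 2 - 2g - b.
chi = 2 - 2*9 - 15 = 2 - 18 - 15 = -31

-31


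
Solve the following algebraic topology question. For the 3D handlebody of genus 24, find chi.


A genus-g handlebody deformation retracts to a wedge of g circles.
chi(vee_g S^1) = 1 - g.
chi(H_24) = 1 - 24 = -23

-23


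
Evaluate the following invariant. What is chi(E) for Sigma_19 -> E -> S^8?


chi(S^8) = 2 (n even), chi(Sigma_19) = 2 - 2*19 = -36.
chi(E) = 2 * (-36) = -72

-72


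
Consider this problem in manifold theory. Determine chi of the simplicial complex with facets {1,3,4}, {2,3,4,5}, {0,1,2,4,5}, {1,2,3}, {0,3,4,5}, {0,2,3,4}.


Enumerate all faces; f-vector: f_0=6, f_1=15, f_2=18, f_3=8, f_4=1.
chi = sum (-1)^k f_k = 2

2


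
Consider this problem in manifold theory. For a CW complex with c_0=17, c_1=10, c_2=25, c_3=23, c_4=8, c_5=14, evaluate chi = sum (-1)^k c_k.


chi = sum_k (-1)^k c_k.
= (-1)^0*17 + (-1)^1*10 + (-1)^2*25 + (-1)^3*23 + (-1)^4*8 + (-1)^5*14
= (17) + (-10) + (25) + (-23) + (8) + (-14)
= 3

3


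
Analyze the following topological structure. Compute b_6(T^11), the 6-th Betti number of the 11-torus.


By the Kunneth formula, b_k(T^n) = C(n,k).
b_6(T^11) = C(11,6).
C(11,6) = 11!/(6!*5!) = 462

462


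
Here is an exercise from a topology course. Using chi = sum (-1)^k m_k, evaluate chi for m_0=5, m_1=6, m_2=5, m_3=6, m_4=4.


Morse theory: chi(M) = sum_k (-1)^k m_k where m_k = #(index-k critical points).
= (5) + (-6) + (5) + (-6) + (4) = 2

2


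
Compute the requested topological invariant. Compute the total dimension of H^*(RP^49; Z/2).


H^k(RP^49; Z/2) = Z/2 for each 0 <= k <= 49.
Total dimension = 49 + 1 = 50

50


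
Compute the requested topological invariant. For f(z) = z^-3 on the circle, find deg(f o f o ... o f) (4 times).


deg(f) = -3. Degree is multiplicative: deg(f^4) = (deg f)^4.
deg(f^4) = (-3)^4 = 81

81


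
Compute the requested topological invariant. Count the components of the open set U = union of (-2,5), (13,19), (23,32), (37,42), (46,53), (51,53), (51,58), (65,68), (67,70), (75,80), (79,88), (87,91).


Sort and merge overlapping open intervals.
Merged: (-2,5), (13,19), (23,32), (37,42), (46,58), (65,70), (75,91).
Number of components = 7

7


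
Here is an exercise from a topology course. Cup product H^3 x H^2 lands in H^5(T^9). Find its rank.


Cup product: H^p x H^q -> H^{p+q}; here p+q = 3+2 = 5.
rank H^k(T^n) = C(n,k).
C(9,5) = 126

126


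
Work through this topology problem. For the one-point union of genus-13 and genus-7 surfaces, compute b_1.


For a wedge: H_1(A v B) = H_1(A) + H_1(B).
b_1(Sigma_13) = 26, b_1(Sigma_7) = 14.
b_1 = 26 + 14 = 40

40


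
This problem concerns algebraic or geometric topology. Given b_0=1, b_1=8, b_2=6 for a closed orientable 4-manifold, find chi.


By Poincare duality b_k = b_{4-k}, so full Betti numbers: b_0=1, b_1=8, b_2=6, b_3=8, b_4=1.
chi = sum (-1)^k b_k = -8

-8


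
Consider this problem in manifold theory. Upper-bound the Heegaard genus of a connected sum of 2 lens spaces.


Heegaard genus satisfies g(A#B) <= g(A) + g(B).
Each lens space has g = 1.
Upper bound: 2 * 1 = 2

2


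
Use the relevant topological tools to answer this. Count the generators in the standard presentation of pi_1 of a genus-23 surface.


Standard presentation: pi_1(Sigma_g) = <a_1,b_1,...,a_g,b_g | [a_1,b_1]...[a_g,b_g] = 1>.
Number of generators = 2g = 2*23 = 46

46


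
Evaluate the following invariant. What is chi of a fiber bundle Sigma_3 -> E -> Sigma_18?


For a fiber bundle F -> E -> B (with CW structure): chi(E) = chi(B) * chi(F).
chi(Sigma_18) = -34, chi(Sigma_3) = -4.
chi(E) = (-34) * (-4) = 136

136


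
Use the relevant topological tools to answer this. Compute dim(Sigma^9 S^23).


Each suspension raises dimension by 1: Sigma S^n = S^{n+1}.
Sigma^9 S^23 = S^{23+9} = S^32

32


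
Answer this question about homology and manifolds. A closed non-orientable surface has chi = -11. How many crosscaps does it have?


chi = 2 - k for closed non-orientable surfaces with k crosscaps.
-11 = 2 - k
k = 2 - (-11) = 13

13


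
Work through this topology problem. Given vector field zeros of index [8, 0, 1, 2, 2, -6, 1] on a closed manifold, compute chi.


Poincare-Hopf: chi(M) = sum of indices of zeros.
chi = (8) + (0) + (1) + (2) + (2) + (-6) + (1) = 8

8


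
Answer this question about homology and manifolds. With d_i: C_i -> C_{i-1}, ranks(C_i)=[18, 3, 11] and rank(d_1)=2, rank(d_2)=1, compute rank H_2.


rank H_k = rank(ker d_k) - rank(im d_{k+1}).
rank(ker d_2) = rank(C_2) - rank(d_2) = 11 - 1 = 10.
rank(im d_{2+1}) = 0.
rank H_2 = 10 - 0 = 10

10


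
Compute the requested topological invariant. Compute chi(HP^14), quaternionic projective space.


HP^14 has one cell in each dimension 0, 4, ..., 4*14 (14+1 cells, all even-dim).
chi = 14 + 1 = 15

15


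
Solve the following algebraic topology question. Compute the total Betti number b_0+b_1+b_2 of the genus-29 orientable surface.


For Sigma_29: b_0 = 1, b_1 = 2g = 58, b_2 = 1.
Total = 1 + 58 + 1 = 60

60


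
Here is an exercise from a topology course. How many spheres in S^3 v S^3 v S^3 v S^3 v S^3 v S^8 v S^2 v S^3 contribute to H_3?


For a wedge of spheres, H_k (k>0) is free on one generator per sphere of dimension k.
Spheres of dimension 3: count = 6.
b_3 = 6

6


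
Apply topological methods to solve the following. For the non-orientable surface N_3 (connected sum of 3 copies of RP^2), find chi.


For a non-orientable closed surface with k crosscaps: chi = 2 - k.
Here k = 3.
chi = 2 - 3 = -1

-1


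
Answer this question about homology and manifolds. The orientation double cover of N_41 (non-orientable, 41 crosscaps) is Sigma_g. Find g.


chi(N_41) = 2 - 41 = -39.
Double cover: chi(Sigma_g) = 2 * chi(N_41) = 2*(-39) = -78.
2 - 2g = -78, so g = (2 - (-78))/2 = 80/2 = 40

40


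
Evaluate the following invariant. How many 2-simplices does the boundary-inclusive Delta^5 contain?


Delta^5 has 5+1 vertices. A 2-face is a choice of 2+1 vertices.
f_2 = C(5+1, 2+1) = C(6,3) = 20

20


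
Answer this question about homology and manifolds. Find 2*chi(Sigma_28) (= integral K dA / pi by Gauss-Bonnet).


Gauss-Bonnet: integral K dA = 2*pi*chi(M).
chi(Sigma_28) = 2 - 2*28 = -54.
(integral K dA)/pi = 2*chi = 2*(-54) = -108

-108


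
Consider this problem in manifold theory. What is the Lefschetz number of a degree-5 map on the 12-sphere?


On S^12: L(f) = tr(f_0*) + (-1)^12 tr(f_12*) = 1 + (-1)^12 * deg(f).
L(f) = 1 + (-1)^12 * 5 = 1 + 5 = 6

6


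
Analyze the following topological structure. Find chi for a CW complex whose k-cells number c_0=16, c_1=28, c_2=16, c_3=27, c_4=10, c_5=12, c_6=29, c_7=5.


chi = sum_k (-1)^k c_k.
= (-1)^0*16 + (-1)^1*28 + (-1)^2*16 + (-1)^3*27 + (-1)^4*10 + (-1)^5*12 + (-1)^6*29 + (-1)^7*5
= (16) + (-28) + (16) + (-27) + (10) + (-12) + (29) + (-5)
= -1

-1


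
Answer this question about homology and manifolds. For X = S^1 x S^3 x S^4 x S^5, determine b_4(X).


Each S^d has Poincare polynomial 1 + t^d.
The product S^1 x S^3 x S^4 x S^5 has Poincare polynomial prod(1+t^d_i).
Expanding: b_0=1, b_1=1, b_3=1, b_4=2, b_5=2, b_6=1, b_7=1, b_8=2, b_9=2, b_10=1, b_12=1, b_13=1.
b_4 = 2

2


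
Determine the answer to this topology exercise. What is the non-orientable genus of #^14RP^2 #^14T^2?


Since a >= 1, the sum is non-orientable; each T^2 can be replaced by RP^2 # RP^2 (since T^2#RP^2 = 3RP^2).
Total crosscaps k = 14 + 2*14 = 42.
Check via chi: chi = 14*1 + 14*0 - (14+14-1)*2 = -40 = 2 - k = -40. Consistent.

42


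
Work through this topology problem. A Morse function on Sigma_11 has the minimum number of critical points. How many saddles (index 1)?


A perfect Morse function has m_k = b_k.
For Sigma_11: b_0=1, b_1=2g=22, b_2=1.
Saddles m_1 = 2g = 22

22


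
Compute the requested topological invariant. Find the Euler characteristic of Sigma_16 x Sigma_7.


chi(Sigma_16) = 2 - 2*16 = -30
chi(Sigma_7) = 2 - 2*7 = -12
chi(product) = (-30) * (-12) = 360

360


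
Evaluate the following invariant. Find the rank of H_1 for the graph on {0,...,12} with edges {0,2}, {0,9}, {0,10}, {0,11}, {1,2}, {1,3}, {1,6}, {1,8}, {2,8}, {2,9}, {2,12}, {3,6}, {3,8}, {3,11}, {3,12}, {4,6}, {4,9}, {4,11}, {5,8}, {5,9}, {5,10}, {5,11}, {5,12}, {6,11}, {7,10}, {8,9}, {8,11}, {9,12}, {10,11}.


b_1 = E - V + (number of components).
E = 29, V = 13, components = 1.
b_1 = 29 - 13 + 1 = 17

17


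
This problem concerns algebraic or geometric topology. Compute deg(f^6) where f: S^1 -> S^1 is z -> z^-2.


deg(f) = -2. Degree is multiplicative: deg(f^6) = (deg f)^6.
deg(f^6) = (-2)^6 = 64

64


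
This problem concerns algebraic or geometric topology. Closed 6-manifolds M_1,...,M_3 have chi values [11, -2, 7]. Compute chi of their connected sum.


For n-manifolds: chi(A#B) = chi(A) + chi(B) - chi(S^6).
chi(S^6) = 1 + (-1)^6 = 2.
chi(#) = (sum chi_i) - (3-1)*chi(S^6) = 16 - 2*2 = 12

12


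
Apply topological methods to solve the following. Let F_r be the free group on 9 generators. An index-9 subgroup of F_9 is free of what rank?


Nielsen-Schreier: an index-n subgroup of F_r is free of rank 1 + n(r-1).
Equivalently: chi(cover) = n*chi(base); chi(vee_r S^1) = 1 - 9 = -8.
chi(E) = 9*(-8) = -72; rank = 1 - chi(E) = 1 - (-72) = 73.
rank = 1 + 9*(9-1) = 1 + 72 = 73

73


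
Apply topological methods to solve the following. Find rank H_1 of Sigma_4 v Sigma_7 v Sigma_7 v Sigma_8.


For a wedge X v Y: reduced H_k(X v Y) = H_k(X) + H_k(Y).
Each Sigma_g contributes b_1 = 2g.
b_1 = 8 + 14 + 14 + 16 = 52

52


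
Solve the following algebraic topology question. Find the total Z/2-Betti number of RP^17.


H^k(RP^17; Z/2) = Z/2 for each 0 <= k <= 17.
Total dimension = 17 + 1 = 18

18


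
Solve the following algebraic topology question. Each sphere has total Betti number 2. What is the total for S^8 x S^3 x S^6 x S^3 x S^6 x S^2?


Total Betti number is multiplicative under products.
Each S^d (d>=1) has total Betti number 2.
There are 6 sphere factors.
Total = 2^6 = 64

64


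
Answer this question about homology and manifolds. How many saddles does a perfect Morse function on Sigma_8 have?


A perfect Morse function has m_k = b_k.
For Sigma_8: b_0=1, b_1=2g=16, b_2=1.
Saddles m_1 = 2g = 16

16


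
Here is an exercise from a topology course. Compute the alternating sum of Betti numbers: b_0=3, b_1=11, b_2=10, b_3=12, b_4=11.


chi = sum_k (-1)^k b_k.
= (3) + (-11) + (10) + (-12) + (11)
= 1

1


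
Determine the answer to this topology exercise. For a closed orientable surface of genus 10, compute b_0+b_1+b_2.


For Sigma_10: b_0 = 1, b_1 = 2g = 20, b_2 = 1.
Total = 1 + 20 + 1 = 22

22


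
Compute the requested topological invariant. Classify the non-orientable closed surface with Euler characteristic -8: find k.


chi = 2 - k for closed non-orientable surfaces with k crosscaps.
-8 = 2 - k
k = 2 - (-8) = 10

10


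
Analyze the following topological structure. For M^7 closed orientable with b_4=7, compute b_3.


Poincare duality for closed orientable n-manifolds: b_k = b_{n-k}.
Here n = 7, so b_3 = b_4 = 7

7


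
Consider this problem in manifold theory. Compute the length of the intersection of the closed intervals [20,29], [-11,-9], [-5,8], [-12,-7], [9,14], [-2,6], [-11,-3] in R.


Intersection = [max(a_i), min(b_i)] = [20, -9].
Since 20 > -9, the intersection is empty.
Length = 0

0


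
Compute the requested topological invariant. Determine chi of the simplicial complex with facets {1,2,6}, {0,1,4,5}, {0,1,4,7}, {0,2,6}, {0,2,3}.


Enumerate all faces; f-vector: f_0=8, f_1=16, f_2=10, f_3=2.
chi = sum (-1)^k f_k = 0

0


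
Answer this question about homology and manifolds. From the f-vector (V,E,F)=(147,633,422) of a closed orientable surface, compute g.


chi = V - E + F = 147 - 633 + 422 = -64
For orientable closed surface: chi = 2 - 2g, so g = (2 - chi)/2.
g = (2 - (-64)) / 2 = 66 / 2 = 33

33


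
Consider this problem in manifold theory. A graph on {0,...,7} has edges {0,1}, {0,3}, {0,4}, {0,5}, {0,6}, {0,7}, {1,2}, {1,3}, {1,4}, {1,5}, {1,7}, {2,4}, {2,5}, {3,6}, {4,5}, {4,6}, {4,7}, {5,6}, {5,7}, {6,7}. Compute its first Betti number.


b_1 = E - V + (number of components).
E = 20, V = 8, components = 1.
b_1 = 20 - 8 + 1 = 13

13


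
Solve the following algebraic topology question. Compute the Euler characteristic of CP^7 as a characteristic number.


For any closed oriented manifold, <e(TM),[M]> = chi(M).
chi(CP^7) = 7+1 = 8

8


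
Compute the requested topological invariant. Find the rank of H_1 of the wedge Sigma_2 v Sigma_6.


For a wedge: H_1(A v B) = H_1(A) + H_1(B).
b_1(Sigma_2) = 4, b_1(Sigma_6) = 12.
b_1 = 4 + 12 = 16

16


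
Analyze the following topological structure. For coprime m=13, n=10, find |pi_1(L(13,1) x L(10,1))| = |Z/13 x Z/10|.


pi_1(X x Y) = pi_1(X) x pi_1(Y).
pi_1(L(13,1)) = Z/13, pi_1(L(10,1)) = Z/10.
|Z/13 x Z/10| = 13 * 10 = 130

130


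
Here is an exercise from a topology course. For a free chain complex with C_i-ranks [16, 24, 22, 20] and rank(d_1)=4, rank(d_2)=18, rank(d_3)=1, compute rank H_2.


rank H_k = rank(ker d_k) - rank(im d_{k+1}).
rank(ker d_2) = rank(C_2) - rank(d_2) = 22 - 18 = 4.
rank(im d_{2+1}) = 1.
rank H_2 = 4 - 1 = 3

3


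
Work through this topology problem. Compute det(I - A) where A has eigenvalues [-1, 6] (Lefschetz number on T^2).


For a torus self-map: L(f) = det(I - A) where A acts on H_1.
L(f) = (1--1) * (1-6) = 2 * -5 = -10

-10


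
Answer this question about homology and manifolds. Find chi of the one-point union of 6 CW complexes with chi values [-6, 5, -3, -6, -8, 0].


chi(A v B) = chi(A) + chi(B) - 1 (one point identified).
For 6 spaces: chi = (sum chi_i) - (6 - 1).
sum = -18; chi = -18 - 5 = -23

-23


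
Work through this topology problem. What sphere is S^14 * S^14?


Join of spheres: S^m * S^n = S^{m+n+1}.
dim = 14 + 14 + 1 = 29

29


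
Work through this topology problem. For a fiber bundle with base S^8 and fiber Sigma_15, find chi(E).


chi(S^8) = 2 (n even), chi(Sigma_15) = 2 - 2*15 = -28.
chi(E) = 2 * (-28) = -56

-56


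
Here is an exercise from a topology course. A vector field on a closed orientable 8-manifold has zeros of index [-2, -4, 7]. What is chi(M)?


Poincare-Hopf: chi(M) = sum of indices of zeros.
chi = (-2) + (-4) + (7) = 1

1


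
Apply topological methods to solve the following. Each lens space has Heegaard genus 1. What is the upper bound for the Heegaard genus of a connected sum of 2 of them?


Heegaard genus satisfies g(A#B) <= g(A) + g(B).
Each lens space has g = 1.
Upper bound: 2 * 1 = 2

2


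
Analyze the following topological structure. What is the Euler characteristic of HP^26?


HP^26 has one cell in each dimension 0, 4, ..., 4*26 (26+1 cells, all even-dim).
chi = 26 + 1 = 27

27


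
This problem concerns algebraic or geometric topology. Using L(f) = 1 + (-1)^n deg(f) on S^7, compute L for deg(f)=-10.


On S^7: L(f) = tr(f_0*) + (-1)^7 tr(f_7*) = 1 + (-1)^7 * deg(f).
L(f) = 1 + (-1)^7 * -10 = 1 + 10 = 11

11


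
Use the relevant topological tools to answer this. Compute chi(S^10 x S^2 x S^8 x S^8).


chi is multiplicative: chi(X x Y) = chi(X) chi(Y).
Each even-dim sphere has chi = 2. There are 4 factors.
chi = 2^4 = 16

16


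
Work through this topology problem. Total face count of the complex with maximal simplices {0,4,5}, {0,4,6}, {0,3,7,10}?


Each maximal simplex on m vertices has 2^m - 1 nonempty faces.
Take the union (dedupe shared faces).
Total distinct faces = 25

25


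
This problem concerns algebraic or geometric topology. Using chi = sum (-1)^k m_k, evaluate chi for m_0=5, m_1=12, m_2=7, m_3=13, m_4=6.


Morse theory: chi(M) = sum_k (-1)^k m_k where m_k = #(index-k critical points).
= (5) + (-12) + (7) + (-13) + (6) = -7

-7


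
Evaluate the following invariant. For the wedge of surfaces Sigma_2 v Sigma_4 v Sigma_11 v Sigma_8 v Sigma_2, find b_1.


For a wedge X v Y: reduced H_k(X v Y) = H_k(X) + H_k(Y).
Each Sigma_g contributes b_1 = 2g.
b_1 = 4 + 8 + 22 + 16 + 4 = 54

54


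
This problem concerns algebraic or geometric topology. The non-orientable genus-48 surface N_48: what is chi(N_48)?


For a non-orientable closed surface with k crosscaps: chi = 2 - k.
Here k = 48.
chi = 2 - 48 = -46

-46


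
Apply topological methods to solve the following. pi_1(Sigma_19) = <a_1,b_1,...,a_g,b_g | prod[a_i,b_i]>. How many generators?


Standard presentation: pi_1(Sigma_g) = <a_1,b_1,...,a_g,b_g | [a_1,b_1]...[a_g,b_g] = 1>.
Number of generators = 2g = 2*19 = 38

38


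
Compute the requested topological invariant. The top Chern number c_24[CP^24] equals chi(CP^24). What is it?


For any closed oriented manifold, <e(TM),[M]> = chi(M).
chi(CP^24) = 24+1 = 25

25


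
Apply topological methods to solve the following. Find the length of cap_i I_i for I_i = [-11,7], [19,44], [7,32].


Intersection = [max(a_i), min(b_i)] = [19, 7].
Since 19 > 7, the intersection is empty.
Length = 0

0


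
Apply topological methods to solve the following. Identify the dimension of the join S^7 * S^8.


Join of spheres: S^m * S^n = S^{m+n+1}.
dim = 7 + 8 + 1 = 16

16


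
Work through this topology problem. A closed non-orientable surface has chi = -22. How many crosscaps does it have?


chi = 2 - k for closed non-orientable surfaces with k crosscaps.
-22 = 2 - k
k = 2 - (-22) = 24

24


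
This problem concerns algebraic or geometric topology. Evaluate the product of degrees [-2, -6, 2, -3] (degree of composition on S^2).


Degree is multiplicative: deg(composition) = product of degrees.
= (-2) * (-6) * (2) * (-3) = -72

-72


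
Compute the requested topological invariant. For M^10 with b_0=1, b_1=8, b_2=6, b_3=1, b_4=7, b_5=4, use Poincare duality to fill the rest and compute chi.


By Poincare duality b_k = b_{10-k}, so full Betti numbers: b_0=1, b_1=8, b_2=6, b_3=1, b_4=7, b_5=4, b_6=7, b_7=1, b_8=6, b_9=8, b_10=1.
chi = sum (-1)^k b_k = 6

6


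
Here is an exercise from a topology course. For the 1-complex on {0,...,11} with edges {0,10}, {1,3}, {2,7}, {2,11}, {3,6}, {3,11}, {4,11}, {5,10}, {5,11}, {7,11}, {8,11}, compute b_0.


Run DFS/union-find over 12 vertices.
V = 12, E = 11.
Number of components = 2

2


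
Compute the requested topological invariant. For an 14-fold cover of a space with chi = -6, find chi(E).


For a finite covering: chi(E) = (number of sheets) * chi(B).
chi(E) = 14 * (-6) = -84

-84


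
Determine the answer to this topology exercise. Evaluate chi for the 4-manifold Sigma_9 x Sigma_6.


chi(Sigma_9) = 2 - 2*9 = -16
chi(Sigma_6) = 2 - 2*6 = -10
chi(product) = (-16) * (-10) = 160

160


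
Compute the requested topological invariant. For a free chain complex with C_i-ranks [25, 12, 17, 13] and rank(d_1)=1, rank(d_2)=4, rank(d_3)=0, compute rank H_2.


rank H_k = rank(ker d_k) - rank(im d_{k+1}).
rank(ker d_2) = rank(C_2) - rank(d_2) = 17 - 4 = 13.
rank(im d_{2+1}) = 0.
rank H_2 = 13 - 0 = 13

13


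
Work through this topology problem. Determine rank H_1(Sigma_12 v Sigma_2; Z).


For a wedge: H_1(A v B) = H_1(A) + H_1(B).
b_1(Sigma_12) = 24, b_1(Sigma_2) = 4.
b_1 = 24 + 4 = 28

28


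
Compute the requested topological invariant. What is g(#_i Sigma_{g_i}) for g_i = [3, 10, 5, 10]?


Genus is additive under connected sum of orientable surfaces.
g = 3 + 10 + 5 + 10 = 28

28


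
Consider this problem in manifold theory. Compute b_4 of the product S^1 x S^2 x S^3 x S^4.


Each S^d has Poincare polynomial 1 + t^d.
The product S^1 x S^2 x S^3 x S^4 has Poincare polynomial prod(1+t^d_i).
Expanding: b_0=1, b_1=1, b_2=1, b_3=2, b_4=2, b_5=2, b_6=2, b_7=2, b_8=1, b_9=1, b_10=1.
b_4 = 2

2


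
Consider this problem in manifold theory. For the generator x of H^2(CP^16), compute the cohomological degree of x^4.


|x| = 2 in H^*(CP^n).
|x^4| = 4 * |x| = 4 * 2 = 8

8


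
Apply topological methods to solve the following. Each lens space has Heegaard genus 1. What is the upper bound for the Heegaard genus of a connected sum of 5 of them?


Heegaard genus satisfies g(A#B) <= g(A) + g(B).
Each lens space has g = 1.
Upper bound: 5 * 1 = 5

5


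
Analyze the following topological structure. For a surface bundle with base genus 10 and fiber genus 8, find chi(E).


For a fiber bundle F -> E -> B (with CW structure): chi(E) = chi(B) * chi(F).
chi(Sigma_10) = -18, chi(Sigma_8) = -14.
chi(E) = (-18) * (-14) = 252

252


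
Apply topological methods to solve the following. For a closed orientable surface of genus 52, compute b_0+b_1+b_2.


For Sigma_52: b_0 = 1, b_1 = 2g = 104, b_2 = 1.
Total = 1 + 104 + 1 = 106

106


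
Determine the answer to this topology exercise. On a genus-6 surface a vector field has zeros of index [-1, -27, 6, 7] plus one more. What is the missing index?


Poincare-Hopf: sum of indices = chi(M).
chi(Sigma_6) = 2 - 2*6 = -10.
Sum of known indices = -15.
x = chi - (sum known) = -10 - (-15) = 5

5


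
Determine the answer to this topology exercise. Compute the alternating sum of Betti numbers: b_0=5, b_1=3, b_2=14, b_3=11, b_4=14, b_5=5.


chi = sum_k (-1)^k b_k.
= (5) + (-3) + (14) + (-11) + (14) + (-5)
= 14

14


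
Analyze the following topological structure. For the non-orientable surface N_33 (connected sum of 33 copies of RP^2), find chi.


For a non-orientable closed surface with k crosscaps: chi = 2 - k.
Here k = 33.
chi = 2 - 33 = -31

-31


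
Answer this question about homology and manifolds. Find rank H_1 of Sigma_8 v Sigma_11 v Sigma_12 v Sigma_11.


For a wedge X v Y: reduced H_k(X v Y) = H_k(X) + H_k(Y).
Each Sigma_g contributes b_1 = 2g.
b_1 = 16 + 22 + 24 + 22 = 84

84


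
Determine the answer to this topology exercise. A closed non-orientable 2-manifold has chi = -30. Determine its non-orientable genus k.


chi = 2 - k for closed non-orientable surfaces with k crosscaps.
-30 = 2 - k
k = 2 - (-30) = 32

32


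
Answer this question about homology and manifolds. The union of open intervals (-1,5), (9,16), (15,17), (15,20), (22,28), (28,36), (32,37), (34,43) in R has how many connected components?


Sort and merge overlapping open intervals.
Merged: (-1,5), (9,20), (22,28), (28,43).
Number of components = 4

4


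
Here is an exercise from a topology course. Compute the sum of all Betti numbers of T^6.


b_k(T^6) = C(6,k), so the sum over k is sum_k C(6,k) = 2^6.
Total = 2^6 = 64

64


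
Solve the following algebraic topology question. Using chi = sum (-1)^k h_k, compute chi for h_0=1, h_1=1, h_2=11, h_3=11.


Handles of index k contribute (-1)^k to chi (same as CW cells).
chi = (1) + (-1) + (11) + (-11) = 0

0


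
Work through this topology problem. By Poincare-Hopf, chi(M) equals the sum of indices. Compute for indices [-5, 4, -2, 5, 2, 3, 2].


Poincare-Hopf: chi(M) = sum of indices of zeros.
chi = (-5) + (4) + (-2) + (5) + (2) + (3) + (2) = 9

9


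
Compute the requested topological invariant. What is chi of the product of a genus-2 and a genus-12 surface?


chi(Sigma_2) = 2 - 2*2 = -2
chi(Sigma_12) = 2 - 2*12 = -22
chi(product) = (-2) * (-22) = 44

44


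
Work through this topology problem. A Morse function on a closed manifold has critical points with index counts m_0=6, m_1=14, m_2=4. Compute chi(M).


Morse theory: chi(M) = sum_k (-1)^k m_k where m_k = #(index-k critical points).
= (6) + (-14) + (4) = -4

-4


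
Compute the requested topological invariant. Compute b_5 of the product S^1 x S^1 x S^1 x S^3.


Each S^d has Poincare polynomial 1 + t^d.
The product S^1 x S^1 x S^1 x S^3 has Poincare polynomial prod(1+t^d_i).
Expanding: b_0=1, b_1=3, b_2=3, b_3=2, b_4=3, b_5=3, b_6=1.
b_5 = 3

3


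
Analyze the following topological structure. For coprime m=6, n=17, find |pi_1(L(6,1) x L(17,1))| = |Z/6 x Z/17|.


pi_1(X x Y) = pi_1(X) x pi_1(Y).
pi_1(L(6,1)) = Z/6, pi_1(L(17,1)) = Z/17.
|Z/6 x Z/17| = 6 * 17 = 102

102


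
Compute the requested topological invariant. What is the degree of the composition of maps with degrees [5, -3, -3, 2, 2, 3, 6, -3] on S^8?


Degree is multiplicative: deg(composition) = product of degrees.
= (5) * (-3) * (-3) * (2) * (2) * (3) * (6) * (-3) = -9720

-9720


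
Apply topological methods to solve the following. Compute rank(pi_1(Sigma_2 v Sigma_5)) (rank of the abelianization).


For a wedge: H_1(A v B) = H_1(A) + H_1(B).
b_1(Sigma_2) = 4, b_1(Sigma_5) = 10.
b_1 = 4 + 10 = 14

14


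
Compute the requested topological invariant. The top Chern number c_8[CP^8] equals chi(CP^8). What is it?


For any closed oriented manifold, <e(TM),[M]> = chi(M).
chi(CP^8) = 8+1 = 9

9


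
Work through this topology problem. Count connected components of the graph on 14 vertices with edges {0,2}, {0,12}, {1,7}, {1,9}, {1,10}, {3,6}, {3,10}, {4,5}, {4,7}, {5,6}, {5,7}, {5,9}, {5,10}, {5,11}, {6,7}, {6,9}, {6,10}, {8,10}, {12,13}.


Run DFS/union-find over 14 vertices.
V = 14, E = 19.
Number of components = 2

2


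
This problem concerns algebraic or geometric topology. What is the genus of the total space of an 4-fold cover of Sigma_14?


For an n-sheeted cover: chi(E) = n * chi(B).
chi(Sigma_14) = 2 - 2*14 = -26.
chi(E) = 4 * (-26) = -104.
genus(E) = (2 - chi(E))/2 = (2 - (-104))/2 = 106/2 = 53

53


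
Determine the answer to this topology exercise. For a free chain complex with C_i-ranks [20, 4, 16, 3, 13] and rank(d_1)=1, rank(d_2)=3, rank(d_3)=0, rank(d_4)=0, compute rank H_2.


rank H_k = rank(ker d_k) - rank(im d_{k+1}).
rank(ker d_2) = rank(C_2) - rank(d_2) = 16 - 3 = 13.
rank(im d_{2+1}) = 0.
rank H_2 = 13 - 0 = 13

13


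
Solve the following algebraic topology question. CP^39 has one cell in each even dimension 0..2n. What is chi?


CP^39 has one cell in each even dimension 0, 2, ..., 2*39 (39+1 cells total).
All cells are even-dimensional, so chi = number of cells.
chi = 39 + 1 = 40

40


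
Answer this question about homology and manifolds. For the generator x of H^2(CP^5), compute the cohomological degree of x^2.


|x| = 2 in H^*(CP^n).
|x^2| = 2 * |x| = 2 * 2 = 4

4


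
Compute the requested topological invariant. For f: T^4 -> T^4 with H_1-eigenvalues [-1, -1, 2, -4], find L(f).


For a torus self-map: L(f) = det(I - A) where A acts on H_1.
L(f) = (1--1) * (1--1) * (1-2) * (1--4) = 2 * 2 * -1 * 5 = -20

-20


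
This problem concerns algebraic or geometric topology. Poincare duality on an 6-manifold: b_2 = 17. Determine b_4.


Poincare duality for closed orientable n-manifolds: b_k = b_{n-k}.
Here n = 6, so b_4 = b_2 = 17

17


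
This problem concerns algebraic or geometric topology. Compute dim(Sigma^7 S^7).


Each suspension raises dimension by 1: Sigma S^n = S^{n+1}.
Sigma^7 S^7 = S^{7+7} = S^14

14


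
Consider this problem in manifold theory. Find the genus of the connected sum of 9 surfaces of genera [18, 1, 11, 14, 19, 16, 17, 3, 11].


Genus is additive under connected sum of orientable surfaces.
g = 18 + 1 + 11 + 14 + 19 + 16 + 17 + 3 + 11 = 110

110


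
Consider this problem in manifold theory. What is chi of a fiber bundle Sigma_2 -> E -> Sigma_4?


For a fiber bundle F -> E -> B (with CW structure): chi(E) = chi(B) * chi(F).
chi(Sigma_4) = -6, chi(Sigma_2) = -2.
chi(E) = (-6) * (-2) = 12

12


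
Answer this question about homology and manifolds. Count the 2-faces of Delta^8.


Delta^8 has 8+1 vertices. A 2-face is a choice of 2+1 vertices.
f_2 = C(8+1, 2+1) = C(9,3) = 84

84


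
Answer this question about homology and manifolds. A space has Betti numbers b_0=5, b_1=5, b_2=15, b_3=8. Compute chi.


chi = sum_k (-1)^k b_k.
= (5) + (-5) + (15) + (-8)
= 7

7


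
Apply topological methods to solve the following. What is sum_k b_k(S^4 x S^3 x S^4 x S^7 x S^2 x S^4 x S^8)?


Total Betti number is multiplicative under products.
Each S^d (d>=1) has total Betti number 2.
There are 7 sphere factors.
Total = 2^7 = 128

128


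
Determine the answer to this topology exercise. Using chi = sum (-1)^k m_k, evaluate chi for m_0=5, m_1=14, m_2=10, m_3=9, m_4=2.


Morse theory: chi(M) = sum_k (-1)^k m_k where m_k = #(index-k critical points).
= (5) + (-14) + (10) + (-9) + (2) = -6

-6


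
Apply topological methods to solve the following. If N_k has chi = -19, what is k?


chi = 2 - k for closed non-orientable surfaces with k crosscaps.
-19 = 2 - k
k = 2 - (-19) = 21

21


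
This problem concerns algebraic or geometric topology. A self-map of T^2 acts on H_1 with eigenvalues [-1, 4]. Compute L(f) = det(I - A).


For a torus self-map: L(f) = det(I - A) where A acts on H_1.
L(f) = (1--1) * (1-4) = 2 * -3 = -6

-6


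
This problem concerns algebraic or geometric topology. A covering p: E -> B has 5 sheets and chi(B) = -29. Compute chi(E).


For a finite covering: chi(E) = (number of sheets) * chi(B).
chi(E) = 5 * (-29) = -145

-145


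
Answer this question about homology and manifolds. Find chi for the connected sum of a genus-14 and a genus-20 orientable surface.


chi(Sigma_14) = 2 - 2*14 = -26
chi(Sigma_20) = 2 - 2*20 = -38
For surfaces: chi(A#B) = chi(A) + chi(B) - 2.
chi = -26 + -38 - 2 = -66

-66


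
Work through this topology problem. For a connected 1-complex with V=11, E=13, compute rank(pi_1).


For a connected graph: rank(pi_1) = b_1 = E - V + 1 = 1 - chi.
chi = V - E = 11 - 13 = -2.
rank = 1 - (-2) = 13 - 11 + 1 = 3

3


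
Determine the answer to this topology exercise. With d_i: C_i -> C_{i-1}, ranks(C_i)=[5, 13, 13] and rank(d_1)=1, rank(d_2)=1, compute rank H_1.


rank H_k = rank(ker d_k) - rank(im d_{k+1}).
rank(ker d_1) = rank(C_1) - rank(d_1) = 13 - 1 = 12.
rank(im d_{1+1}) = 1.
rank H_1 = 12 - 1 = 11

11
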